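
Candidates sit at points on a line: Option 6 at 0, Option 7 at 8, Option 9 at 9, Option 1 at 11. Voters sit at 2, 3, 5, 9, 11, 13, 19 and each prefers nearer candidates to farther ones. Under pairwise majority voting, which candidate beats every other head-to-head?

Option 9

With single-peaked preferences on a line, the Condorcet winner is the candidate closest to the median voter.
The median voter (position 9) is closest to Option 9 at 9.
Check: Option 9 vs Option 1 — voters closer to Option 9: 4 of 7.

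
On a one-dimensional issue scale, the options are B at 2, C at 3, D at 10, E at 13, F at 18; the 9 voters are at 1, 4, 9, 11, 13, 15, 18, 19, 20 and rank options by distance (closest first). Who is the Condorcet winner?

With single-peaked preferences on a line, the Condorcet winner is the candidate closest to the median voter.
The median voter (position 13) is closest to E at 13.
Check: E vs D — voters closer to E: 5 of 9.

E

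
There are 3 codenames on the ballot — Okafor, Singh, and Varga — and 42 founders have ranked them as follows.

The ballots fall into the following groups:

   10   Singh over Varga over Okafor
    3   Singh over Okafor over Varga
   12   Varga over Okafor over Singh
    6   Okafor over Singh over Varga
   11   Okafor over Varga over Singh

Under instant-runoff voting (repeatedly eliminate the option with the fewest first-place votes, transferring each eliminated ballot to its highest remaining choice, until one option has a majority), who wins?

Okafor

Round 1: Okafor 17, Singh 13, Varga 12. Varga has the fewest and is eliminated.
Round 2: Okafor 29, Singh 13. Okafor has a majority.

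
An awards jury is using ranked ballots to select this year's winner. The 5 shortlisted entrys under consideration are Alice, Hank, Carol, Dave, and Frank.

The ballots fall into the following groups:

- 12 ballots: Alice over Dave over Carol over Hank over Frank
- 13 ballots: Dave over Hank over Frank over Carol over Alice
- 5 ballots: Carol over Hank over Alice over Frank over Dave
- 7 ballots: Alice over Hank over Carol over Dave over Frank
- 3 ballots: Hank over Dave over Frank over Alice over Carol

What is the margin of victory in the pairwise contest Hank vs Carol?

6

Ballots ranking Hank above Carol: 13+7+3 = 23.
Ballots ranking Carol above Hank: 12+5 = 17.
Hank wins 23–17, a margin of 6.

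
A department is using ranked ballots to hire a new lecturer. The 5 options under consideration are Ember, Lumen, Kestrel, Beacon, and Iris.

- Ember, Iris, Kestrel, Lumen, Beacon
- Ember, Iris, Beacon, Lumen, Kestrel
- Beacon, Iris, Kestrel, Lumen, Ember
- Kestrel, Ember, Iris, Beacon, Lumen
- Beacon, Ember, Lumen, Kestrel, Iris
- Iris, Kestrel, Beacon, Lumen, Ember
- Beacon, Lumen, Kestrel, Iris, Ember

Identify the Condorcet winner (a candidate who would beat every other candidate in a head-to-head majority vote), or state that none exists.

Head-to-head results (7 voters total):
Ember vs Lumen: Ember wins 4–3.
Ember vs Kestrel: Kestrel wins 4–3.
Ember vs Beacon: Beacon wins 4–3.
Ember vs Iris: Ember wins 4–3.
Lumen vs Kestrel: Kestrel wins 4–3.
Lumen vs Beacon: Beacon wins 6–1.
Lumen vs Iris: Iris wins 5–2.
Kestrel vs Beacon: Beacon wins 4–3.
Kestrel vs Iris: Iris wins 4–3.
Beacon vs Iris: Iris wins 4–3.
No candidate beats all others: Ember beats Iris beats Kestrel beats Ember, a majority cycle.

No Condorcet winner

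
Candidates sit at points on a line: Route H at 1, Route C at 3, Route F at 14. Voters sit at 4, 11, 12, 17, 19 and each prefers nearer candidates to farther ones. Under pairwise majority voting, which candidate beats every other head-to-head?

Route F

With single-peaked preferences on a line, the Condorcet winner is the candidate closest to the median voter.
The median voter (position 12) is closest to Route F at 14.
Check: Route F vs Route H — voters closer to Route F: 4 of 5.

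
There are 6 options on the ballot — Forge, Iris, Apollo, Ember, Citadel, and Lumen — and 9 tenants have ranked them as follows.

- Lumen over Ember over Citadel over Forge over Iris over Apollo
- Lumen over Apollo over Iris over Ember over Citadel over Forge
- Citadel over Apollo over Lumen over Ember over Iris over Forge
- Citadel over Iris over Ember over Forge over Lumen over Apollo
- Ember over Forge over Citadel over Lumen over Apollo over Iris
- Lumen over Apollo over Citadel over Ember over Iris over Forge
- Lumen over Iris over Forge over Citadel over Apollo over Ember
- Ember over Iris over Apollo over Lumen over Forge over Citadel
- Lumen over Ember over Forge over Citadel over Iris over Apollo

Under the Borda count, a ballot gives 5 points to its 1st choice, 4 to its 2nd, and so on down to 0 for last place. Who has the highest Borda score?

Borda scores:
  Forge: 2 + 0 + 0 + 2 + 4 + 0 + 3 + 1 + 3 = 15
  Iris: 1 + 3 + 1 + 4 + 0 + 1 + 4 + 4 + 1 = 19
  Apollo: 0 + 4 + 4 + 0 + 1 + 4 + 1 + 3 + 0 = 17
  Ember: 4 + 2 + 2 + 3 + 5 + 2 + 0 + 5 + 4 = 27
  Citadel: 3 + 1 + 5 + 5 + 3 + 3 + 2 + 0 + 2 = 24
  Lumen: 5 + 5 + 3 + 1 + 2 + 5 + 5 + 2 + 5 = 33
Lumen has the highest total.

Lumen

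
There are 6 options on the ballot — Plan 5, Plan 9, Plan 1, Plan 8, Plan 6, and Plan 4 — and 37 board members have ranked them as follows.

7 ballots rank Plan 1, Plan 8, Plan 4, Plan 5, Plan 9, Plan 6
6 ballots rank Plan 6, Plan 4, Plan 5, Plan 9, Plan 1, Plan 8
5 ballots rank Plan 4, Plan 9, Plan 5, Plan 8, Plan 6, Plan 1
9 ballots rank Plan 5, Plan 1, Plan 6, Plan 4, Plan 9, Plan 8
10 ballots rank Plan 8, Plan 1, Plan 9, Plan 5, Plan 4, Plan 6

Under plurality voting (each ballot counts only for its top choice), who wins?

First-place vote totals:
  Plan 5: 9
  Plan 9: 0
  Plan 1: 7
  Plan 8: 10
  Plan 6: 6
  Plan 4: 5
Plan 8 has the most first-place votes.

Plan 8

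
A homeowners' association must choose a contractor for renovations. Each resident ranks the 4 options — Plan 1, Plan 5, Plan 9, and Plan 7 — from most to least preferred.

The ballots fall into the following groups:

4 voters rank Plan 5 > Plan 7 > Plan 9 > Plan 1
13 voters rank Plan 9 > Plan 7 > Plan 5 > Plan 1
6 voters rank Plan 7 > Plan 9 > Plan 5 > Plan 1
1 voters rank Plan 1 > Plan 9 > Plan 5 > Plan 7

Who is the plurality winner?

Plan 9

First-place vote totals:
  Plan 1: 1
  Plan 5: 4
  Plan 9: 13
  Plan 7: 6
Plan 9 has the most first-place votes.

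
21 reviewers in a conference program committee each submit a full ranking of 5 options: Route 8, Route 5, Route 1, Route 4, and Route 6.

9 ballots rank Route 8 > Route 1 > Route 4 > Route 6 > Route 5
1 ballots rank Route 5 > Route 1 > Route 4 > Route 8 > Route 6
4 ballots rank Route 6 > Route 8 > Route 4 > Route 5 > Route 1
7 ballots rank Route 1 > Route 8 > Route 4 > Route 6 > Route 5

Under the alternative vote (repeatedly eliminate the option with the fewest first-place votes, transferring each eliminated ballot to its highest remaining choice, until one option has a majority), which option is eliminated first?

Route 4

Round 1: Route 8 9, Route 1 7, Route 6 4, Route 5 1, Route 4 0. Route 4 has the fewest and is eliminated.
Round 2: Route 8 9, Route 1 7, Route 6 4, Route 5 1. Route 5 has the fewest and is eliminated.
Round 3: Route 8 9, Route 1 8, Route 6 4. Route 6 has the fewest and is eliminated.
Round 4: Route 8 13, Route 1 8. Route 8 has a majority.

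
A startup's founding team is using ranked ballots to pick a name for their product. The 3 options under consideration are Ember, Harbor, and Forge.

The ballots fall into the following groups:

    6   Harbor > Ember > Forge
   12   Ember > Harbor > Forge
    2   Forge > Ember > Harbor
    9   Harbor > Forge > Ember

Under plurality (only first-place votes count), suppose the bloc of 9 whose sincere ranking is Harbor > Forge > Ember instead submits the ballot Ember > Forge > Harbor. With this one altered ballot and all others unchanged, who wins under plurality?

Ember

First-place totals with the altered ballot: Ember 21, Harbor 6, Forge 2.
The switch changes the winner from Harbor to Ember.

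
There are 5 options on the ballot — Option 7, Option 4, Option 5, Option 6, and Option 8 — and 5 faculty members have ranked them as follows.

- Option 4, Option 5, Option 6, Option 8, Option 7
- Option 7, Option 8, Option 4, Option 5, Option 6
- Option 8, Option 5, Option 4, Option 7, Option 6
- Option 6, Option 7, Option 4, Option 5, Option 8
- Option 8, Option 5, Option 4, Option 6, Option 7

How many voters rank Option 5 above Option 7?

3

Ballots ranking Option 5 above Option 7: 3.
Ballots ranking Option 7 above Option 5: 2.
So 3 of 5 voters prefer Option 5 to Option 7.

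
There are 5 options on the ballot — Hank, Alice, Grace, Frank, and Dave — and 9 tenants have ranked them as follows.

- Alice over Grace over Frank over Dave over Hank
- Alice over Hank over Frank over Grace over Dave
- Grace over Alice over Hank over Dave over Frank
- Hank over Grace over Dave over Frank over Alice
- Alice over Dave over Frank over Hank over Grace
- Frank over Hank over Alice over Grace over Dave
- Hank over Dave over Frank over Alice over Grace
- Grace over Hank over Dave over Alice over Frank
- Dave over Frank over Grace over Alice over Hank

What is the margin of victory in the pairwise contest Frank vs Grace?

1

Ballots ranking Frank above Grace: 5.
Ballots ranking Grace above Frank: 4.
Frank wins 5–4, a margin of 1.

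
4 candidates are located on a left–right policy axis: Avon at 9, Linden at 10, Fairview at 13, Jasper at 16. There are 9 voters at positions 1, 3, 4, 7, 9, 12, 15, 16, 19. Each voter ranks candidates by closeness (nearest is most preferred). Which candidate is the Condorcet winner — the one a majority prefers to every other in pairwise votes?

Avon

With single-peaked preferences on a line, the Condorcet winner is the candidate closest to the median voter.
The median voter (position 9) is closest to Avon at 9.
Check: Avon vs Linden — voters closer to Avon: 5 of 9.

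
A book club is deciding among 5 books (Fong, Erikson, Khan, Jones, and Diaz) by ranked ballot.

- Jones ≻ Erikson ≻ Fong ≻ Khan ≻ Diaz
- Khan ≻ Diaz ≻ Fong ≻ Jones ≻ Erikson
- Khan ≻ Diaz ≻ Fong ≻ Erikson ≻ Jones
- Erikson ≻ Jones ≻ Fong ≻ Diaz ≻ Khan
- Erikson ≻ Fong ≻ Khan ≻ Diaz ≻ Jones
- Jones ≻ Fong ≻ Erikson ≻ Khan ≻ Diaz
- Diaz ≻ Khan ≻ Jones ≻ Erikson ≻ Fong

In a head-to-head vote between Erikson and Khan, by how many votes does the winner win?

1

Ballots ranking Erikson above Khan: 4.
Ballots ranking Khan above Erikson: 3.
Erikson wins 4–3, a margin of 1.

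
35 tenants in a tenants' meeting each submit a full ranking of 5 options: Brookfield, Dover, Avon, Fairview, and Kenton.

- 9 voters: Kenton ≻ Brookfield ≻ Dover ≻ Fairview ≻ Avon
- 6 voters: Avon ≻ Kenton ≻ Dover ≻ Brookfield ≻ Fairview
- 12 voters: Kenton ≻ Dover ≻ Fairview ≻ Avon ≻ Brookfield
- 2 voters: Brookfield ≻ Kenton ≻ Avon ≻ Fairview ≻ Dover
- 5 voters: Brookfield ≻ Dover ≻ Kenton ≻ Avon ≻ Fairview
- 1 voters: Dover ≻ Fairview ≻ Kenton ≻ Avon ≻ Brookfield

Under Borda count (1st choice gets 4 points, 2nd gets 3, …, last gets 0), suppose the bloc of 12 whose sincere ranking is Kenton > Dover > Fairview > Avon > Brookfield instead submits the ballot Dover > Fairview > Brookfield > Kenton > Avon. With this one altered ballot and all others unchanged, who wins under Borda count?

Borda totals with the altered ballot: Brookfield 85, Dover 97, Avon 34, Fairview 50, Kenton 84.
The switch changes the winner from Kenton to Dover.

Dover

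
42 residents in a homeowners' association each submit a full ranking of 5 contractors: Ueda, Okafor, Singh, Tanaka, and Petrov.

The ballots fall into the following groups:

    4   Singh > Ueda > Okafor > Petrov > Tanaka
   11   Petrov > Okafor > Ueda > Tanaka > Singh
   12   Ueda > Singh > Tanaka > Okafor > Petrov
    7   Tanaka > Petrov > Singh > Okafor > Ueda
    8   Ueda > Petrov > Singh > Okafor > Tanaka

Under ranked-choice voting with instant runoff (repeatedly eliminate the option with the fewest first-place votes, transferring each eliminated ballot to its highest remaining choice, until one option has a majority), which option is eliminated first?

Round 1: Ueda 20, Petrov 11, Tanaka 7, Singh 4, Okafor 0. Okafor has the fewest and is eliminated.
Round 2: Ueda 20, Petrov 11, Tanaka 7, Singh 4. Singh has the fewest and is eliminated.
Round 3: Ueda 24, Petrov 11, Tanaka 7. Ueda has a majority.

Okafor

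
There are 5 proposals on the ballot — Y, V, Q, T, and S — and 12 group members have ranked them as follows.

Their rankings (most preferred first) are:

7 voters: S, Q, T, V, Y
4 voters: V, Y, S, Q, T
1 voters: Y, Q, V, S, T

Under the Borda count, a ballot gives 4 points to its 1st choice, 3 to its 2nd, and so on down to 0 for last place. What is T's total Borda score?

Borda scores:
  Y: 7·0 + 4·3 + 4 = 16
  V: 7·1 + 4·4 + 2 = 25
  Q: 7·3 + 4·1 + 3 = 28
  T: 7·2 + 4·0 + 0 = 14
  S: 7·4 + 4·2 + 1 = 37

14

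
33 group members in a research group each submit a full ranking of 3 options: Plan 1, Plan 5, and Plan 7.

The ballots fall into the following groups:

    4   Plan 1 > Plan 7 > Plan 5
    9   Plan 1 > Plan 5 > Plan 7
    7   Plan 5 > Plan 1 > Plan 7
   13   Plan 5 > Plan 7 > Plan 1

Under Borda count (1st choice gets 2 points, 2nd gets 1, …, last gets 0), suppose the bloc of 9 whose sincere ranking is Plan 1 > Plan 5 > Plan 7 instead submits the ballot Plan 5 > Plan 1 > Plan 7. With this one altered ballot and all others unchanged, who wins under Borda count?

Borda totals with the altered ballot: Plan 1 24, Plan 5 58, Plan 7 17.
The winner is unchanged: still Plan 5.

Plan 5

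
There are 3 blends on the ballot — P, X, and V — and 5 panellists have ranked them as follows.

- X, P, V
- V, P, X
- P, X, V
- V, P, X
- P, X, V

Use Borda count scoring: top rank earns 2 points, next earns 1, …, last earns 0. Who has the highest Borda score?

Borda scores:
  P: 1 + 1 + 2 + 1 + 2 = 7
  X: 2 + 0 + 1 + 0 + 1 = 4
  V: 0 + 2 + 0 + 2 + 0 = 4
P has the highest total.

P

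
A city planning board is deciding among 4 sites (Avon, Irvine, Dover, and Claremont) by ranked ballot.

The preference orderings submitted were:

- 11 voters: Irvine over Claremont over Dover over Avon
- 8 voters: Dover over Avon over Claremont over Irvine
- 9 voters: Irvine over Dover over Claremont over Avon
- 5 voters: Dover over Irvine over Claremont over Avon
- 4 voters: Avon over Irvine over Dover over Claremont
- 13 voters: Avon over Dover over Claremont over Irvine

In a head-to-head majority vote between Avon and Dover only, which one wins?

Ballots ranking Avon above Dover: 4+13 = 17.
Ballots ranking Dover above Avon: 11+8+9+5 = 33.
Dover wins the head-to-head, 33–17.

Dover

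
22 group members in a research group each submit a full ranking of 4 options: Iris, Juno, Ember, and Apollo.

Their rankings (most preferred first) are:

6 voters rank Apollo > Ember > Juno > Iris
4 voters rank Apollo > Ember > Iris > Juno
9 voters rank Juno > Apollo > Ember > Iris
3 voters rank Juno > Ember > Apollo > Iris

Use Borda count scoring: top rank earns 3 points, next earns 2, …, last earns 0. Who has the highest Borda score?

Apollo

Borda scores:
  Iris: 6·0 + 4·1 + 9·0 + 3·0 = 4
  Juno: 6·1 + 4·0 + 9·3 + 3·3 = 42
  Ember: 6·2 + 4·2 + 9·1 + 3·2 = 35
  Apollo: 6·3 + 4·3 + 9·2 + 3·1 = 51
Apollo has the highest total.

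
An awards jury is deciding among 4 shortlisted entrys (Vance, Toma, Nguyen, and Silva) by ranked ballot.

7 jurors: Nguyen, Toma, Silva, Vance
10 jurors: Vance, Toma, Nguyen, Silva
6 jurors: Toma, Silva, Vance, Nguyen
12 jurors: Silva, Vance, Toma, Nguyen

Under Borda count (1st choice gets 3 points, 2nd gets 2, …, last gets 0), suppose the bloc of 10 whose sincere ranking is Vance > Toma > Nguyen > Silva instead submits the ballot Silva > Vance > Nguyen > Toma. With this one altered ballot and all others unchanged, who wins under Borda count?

Silva

Borda totals with the altered ballot: Vance 50, Toma 44, Nguyen 31, Silva 85.
The switch changes the winner from Toma to Silva.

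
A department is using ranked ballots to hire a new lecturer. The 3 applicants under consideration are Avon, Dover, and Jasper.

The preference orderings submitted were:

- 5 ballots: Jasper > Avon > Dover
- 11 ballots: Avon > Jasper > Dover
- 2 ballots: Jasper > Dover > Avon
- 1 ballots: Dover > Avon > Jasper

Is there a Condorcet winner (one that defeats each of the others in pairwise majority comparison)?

Yes

Head-to-head results (19 voters total):
Avon vs Dover: Avon wins 16–3.
Avon vs Jasper: Avon wins 12–7.
Dover vs Jasper: Jasper wins 18–1.
Avon beats each rival — Dover (16–3), Jasper (12–7) — so Avon is the Condorcet winner.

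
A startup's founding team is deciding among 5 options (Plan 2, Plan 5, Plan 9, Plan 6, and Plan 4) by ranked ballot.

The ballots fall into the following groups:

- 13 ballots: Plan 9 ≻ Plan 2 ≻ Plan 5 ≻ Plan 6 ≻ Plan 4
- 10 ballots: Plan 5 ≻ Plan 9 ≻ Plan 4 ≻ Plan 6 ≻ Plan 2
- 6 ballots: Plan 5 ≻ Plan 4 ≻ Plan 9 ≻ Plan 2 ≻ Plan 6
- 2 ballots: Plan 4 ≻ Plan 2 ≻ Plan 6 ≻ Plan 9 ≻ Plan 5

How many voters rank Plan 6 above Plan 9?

2

Ballots ranking Plan 6 above Plan 9: 2.
Ballots ranking Plan 9 above Plan 6: 13+10+6 = 29.
So 2 of 31 voters prefer Plan 6 to Plan 9.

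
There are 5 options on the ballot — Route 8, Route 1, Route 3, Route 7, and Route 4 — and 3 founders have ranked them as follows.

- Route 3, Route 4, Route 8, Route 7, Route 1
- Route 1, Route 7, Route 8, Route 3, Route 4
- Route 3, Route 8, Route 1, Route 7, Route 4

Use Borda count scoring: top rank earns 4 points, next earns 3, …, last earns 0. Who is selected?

Borda scores:
  Route 8: 2 + 2 + 3 = 7
  Route 1: 0 + 4 + 2 = 6
  Route 3: 4 + 1 + 4 = 9
  Route 7: 1 + 3 + 1 = 5
  Route 4: 3 + 0 + 0 = 3
Route 3 has the highest total.

Route 3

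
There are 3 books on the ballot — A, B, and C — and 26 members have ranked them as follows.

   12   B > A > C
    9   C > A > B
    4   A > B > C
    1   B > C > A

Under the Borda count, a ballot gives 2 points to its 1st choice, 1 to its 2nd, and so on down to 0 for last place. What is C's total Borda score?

Borda scores:
  A: 12·1 + 9·1 + 4·2 + 0 = 29
  B: 12·2 + 9·0 + 4·1 + 2 = 30
  C: 12·0 + 9·2 + 4·0 + 1 = 19

19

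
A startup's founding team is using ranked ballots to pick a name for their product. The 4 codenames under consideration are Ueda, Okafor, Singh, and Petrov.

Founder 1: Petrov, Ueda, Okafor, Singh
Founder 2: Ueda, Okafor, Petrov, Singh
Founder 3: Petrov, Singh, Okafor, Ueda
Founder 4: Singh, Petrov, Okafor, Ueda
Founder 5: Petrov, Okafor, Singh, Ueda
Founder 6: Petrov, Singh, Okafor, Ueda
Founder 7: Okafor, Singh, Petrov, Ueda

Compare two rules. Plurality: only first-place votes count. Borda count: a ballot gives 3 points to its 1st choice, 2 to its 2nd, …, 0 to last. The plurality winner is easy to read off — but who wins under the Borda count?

Petrov

Plurality first-place counts: Ueda 1, Okafor 1, Singh 1, Petrov 4 → Petrov.
Borda totals: Ueda 5, Okafor 11, Singh 10, Petrov 16 → Petrov.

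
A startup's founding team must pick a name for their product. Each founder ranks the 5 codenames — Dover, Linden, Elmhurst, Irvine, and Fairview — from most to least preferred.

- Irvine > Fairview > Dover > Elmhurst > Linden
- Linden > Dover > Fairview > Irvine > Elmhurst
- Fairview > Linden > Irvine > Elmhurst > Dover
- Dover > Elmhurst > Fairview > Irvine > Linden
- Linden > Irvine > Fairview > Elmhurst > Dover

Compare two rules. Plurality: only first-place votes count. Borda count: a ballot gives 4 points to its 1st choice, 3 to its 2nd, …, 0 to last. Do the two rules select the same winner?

No

Plurality first-place counts: Dover 1, Linden 2, Elmhurst 0, Irvine 1, Fairview 1 → Linden.
Borda totals: Dover 9, Linden 11, Elmhurst 6, Irvine 11, Fairview 13 → Fairview.
The two rules disagree: plurality picks Linden, Borda picks Fairview.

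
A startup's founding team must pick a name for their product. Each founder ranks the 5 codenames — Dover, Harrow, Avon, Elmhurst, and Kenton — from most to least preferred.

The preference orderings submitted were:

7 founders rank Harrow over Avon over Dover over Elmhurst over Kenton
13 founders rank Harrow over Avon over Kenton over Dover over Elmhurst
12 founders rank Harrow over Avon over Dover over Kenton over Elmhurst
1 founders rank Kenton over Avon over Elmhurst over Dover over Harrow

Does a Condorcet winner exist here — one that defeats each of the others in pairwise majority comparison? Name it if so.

Head-to-head results (33 voters total):
Dover vs Harrow: Harrow wins 32–1.
Dover vs Avon: Avon wins 33–0.
Dover vs Elmhurst: Dover wins 32–1.
Dover vs Kenton: Dover wins 19–14.
Harrow vs Avon: Harrow wins 32–1.
Harrow vs Elmhurst: Harrow wins 32–1.
Harrow vs Kenton: Harrow wins 32–1.
Avon vs Elmhurst: Avon wins 33–0.
Avon vs Kenton: Avon wins 32–1.
Elmhurst vs Kenton: Kenton wins 26–7.
Harrow beats each rival — Dover (32–1), Avon (32–1), Elmhurst (32–1), Kenton (32–1) — so Harrow is the Condorcet winner.

Harrow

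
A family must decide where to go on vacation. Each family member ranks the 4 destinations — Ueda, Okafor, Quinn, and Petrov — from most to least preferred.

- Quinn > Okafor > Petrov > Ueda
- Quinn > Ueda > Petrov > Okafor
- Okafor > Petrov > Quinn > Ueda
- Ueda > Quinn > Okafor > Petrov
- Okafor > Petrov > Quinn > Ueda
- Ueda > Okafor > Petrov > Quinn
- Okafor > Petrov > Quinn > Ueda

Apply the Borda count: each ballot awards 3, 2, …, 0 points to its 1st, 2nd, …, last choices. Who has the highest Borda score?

Okafor

Borda scores:
  Ueda: 0 + 2 + 0 + 3 + 0 + 3 + 0 = 8
  Okafor: 2 + 0 + 3 + 1 + 3 + 2 + 3 = 14
  Quinn: 3 + 3 + 1 + 2 + 1 + 0 + 1 = 11
  Petrov: 1 + 1 + 2 + 0 + 2 + 1 + 2 = 9
Okafor has the highest total.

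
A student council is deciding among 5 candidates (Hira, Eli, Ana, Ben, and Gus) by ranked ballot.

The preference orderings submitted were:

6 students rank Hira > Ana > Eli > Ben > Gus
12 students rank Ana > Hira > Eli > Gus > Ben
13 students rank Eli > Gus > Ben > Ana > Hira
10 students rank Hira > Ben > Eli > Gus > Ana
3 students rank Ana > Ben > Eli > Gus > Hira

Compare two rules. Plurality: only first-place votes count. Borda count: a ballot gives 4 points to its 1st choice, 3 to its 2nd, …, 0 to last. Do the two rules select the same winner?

No

Plurality first-place counts: Hira 16, Eli 13, Ana 15, Ben 0, Gus 0 → Hira.
Borda totals: Hira 100, Eli 114, Ana 91, Ben 71, Gus 64 → Eli.
The two rules disagree: plurality picks Hira, Borda picks Eli.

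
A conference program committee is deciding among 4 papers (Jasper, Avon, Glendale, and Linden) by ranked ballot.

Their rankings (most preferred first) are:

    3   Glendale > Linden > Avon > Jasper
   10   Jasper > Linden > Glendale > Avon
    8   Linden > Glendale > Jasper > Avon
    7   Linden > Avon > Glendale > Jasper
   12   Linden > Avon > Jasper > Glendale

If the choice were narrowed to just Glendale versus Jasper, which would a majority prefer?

Ballots ranking Glendale above Jasper: 3+8+7 = 18.
Ballots ranking Jasper above Glendale: 10+12 = 22.
Jasper wins the head-to-head, 22–18.

Jasper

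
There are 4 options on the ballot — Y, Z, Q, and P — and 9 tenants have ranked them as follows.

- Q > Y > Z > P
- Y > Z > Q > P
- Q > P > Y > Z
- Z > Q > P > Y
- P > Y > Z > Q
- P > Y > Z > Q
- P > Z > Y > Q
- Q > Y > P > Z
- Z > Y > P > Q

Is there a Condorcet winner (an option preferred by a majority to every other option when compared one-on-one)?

Head-to-head results (9 voters total):
Y vs Z: Y wins 6–3.
Y vs Q: Y wins 5–4.
Y vs P: P wins 5–4.
Z vs Q: Z wins 6–3.
Z vs P: P wins 5–4.
Q vs P: Q wins 5–4.
No candidate beats all others: Y beats Q beats P beats Y, a majority cycle.

No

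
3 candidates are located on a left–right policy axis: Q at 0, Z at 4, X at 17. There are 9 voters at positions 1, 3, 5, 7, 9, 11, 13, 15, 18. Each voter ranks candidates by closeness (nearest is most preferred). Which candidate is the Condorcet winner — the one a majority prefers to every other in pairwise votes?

With single-peaked preferences on a line, the Condorcet winner is the candidate closest to the median voter.
The median voter (position 9) is closest to Z at 4.
Check: Z vs X — voters closer to Z: 5 of 9.

Z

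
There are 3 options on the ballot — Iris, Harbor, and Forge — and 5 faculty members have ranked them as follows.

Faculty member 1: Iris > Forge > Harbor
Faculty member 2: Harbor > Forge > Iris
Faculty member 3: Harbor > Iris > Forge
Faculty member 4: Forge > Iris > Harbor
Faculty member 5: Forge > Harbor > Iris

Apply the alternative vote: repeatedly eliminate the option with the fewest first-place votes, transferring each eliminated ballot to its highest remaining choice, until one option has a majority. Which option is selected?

Round 1: Harbor 2, Forge 2, Iris 1. Iris has the fewest and is eliminated.
Round 2: Forge 3, Harbor 2. Forge has a majority.

Forge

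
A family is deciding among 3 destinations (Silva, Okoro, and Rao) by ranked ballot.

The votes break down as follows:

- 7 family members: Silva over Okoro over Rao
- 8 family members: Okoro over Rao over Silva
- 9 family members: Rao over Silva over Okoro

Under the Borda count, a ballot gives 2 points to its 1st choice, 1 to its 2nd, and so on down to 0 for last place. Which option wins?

Borda scores:
  Silva: 7·2 + 8·0 + 9·1 = 23
  Okoro: 7·1 + 8·2 + 9·0 = 23
  Rao: 7·0 + 8·1 + 9·2 = 26
Rao has the highest total.

Rao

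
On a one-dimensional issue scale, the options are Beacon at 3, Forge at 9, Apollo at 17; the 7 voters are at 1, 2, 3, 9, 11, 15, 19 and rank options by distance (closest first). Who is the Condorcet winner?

Forge

With single-peaked preferences on a line, the Condorcet winner is the candidate closest to the median voter.
The median voter (position 9) is closest to Forge at 9.
Check: Forge vs Beacon — voters closer to Forge: 4 of 7.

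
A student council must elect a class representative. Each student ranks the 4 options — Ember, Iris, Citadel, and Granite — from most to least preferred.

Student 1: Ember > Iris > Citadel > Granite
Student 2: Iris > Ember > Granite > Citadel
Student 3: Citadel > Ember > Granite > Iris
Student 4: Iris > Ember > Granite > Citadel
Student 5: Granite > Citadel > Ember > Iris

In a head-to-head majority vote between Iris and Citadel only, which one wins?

Iris

Ballots ranking Iris above Citadel: 3.
Ballots ranking Citadel above Iris: 2.
Iris wins the head-to-head, 3–2.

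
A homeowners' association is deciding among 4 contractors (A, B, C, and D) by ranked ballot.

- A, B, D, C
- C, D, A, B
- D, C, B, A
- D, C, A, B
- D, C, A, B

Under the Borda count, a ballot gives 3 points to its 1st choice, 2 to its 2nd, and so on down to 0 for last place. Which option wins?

D

Borda scores:
  A: 3 + 1 + 0 + 1 + 1 = 6
  B: 2 + 0 + 1 + 0 + 0 = 3
  C: 0 + 3 + 2 + 2 + 2 = 9
  D: 1 + 2 + 3 + 3 + 3 = 12
D has the highest total.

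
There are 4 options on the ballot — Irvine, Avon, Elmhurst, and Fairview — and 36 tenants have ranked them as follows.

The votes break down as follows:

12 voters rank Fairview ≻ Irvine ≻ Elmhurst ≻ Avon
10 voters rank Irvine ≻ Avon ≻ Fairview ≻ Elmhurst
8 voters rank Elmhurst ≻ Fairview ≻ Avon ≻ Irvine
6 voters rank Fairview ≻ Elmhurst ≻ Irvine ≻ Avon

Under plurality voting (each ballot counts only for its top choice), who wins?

First-place vote totals:
  Irvine: 10
  Avon: 0
  Elmhurst: 8
  Fairview: 18
Fairview has the most first-place votes.

Fairview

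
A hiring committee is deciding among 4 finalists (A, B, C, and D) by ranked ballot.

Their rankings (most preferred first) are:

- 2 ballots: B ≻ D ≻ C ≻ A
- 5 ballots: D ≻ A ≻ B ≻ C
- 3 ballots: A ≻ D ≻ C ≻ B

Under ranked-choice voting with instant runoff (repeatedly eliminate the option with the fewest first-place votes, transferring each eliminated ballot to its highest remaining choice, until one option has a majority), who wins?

D

Round 1: D 5, A 3, B 2, C 0. C has the fewest and is eliminated.
Round 2: D 5, A 3, B 2. B has the fewest and is eliminated.
Round 3: D 7, A 3. D has a majority.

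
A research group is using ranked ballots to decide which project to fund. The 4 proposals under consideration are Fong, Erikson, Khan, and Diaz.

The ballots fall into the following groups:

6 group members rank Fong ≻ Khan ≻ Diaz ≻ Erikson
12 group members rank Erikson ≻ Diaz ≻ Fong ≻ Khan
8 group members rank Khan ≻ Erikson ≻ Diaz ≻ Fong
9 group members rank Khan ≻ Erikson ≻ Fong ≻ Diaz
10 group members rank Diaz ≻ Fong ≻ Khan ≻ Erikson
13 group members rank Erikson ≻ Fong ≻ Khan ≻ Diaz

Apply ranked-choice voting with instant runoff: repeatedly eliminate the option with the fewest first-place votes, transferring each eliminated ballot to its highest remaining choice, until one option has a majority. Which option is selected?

Round 1: Erikson 25, Khan 17, Diaz 10, Fong 6. Fong has the fewest and is eliminated.
Round 2: Erikson 25, Khan 23, Diaz 10. Diaz has the fewest and is eliminated.
Round 3: Khan 33, Erikson 25. Khan has a majority.

Khan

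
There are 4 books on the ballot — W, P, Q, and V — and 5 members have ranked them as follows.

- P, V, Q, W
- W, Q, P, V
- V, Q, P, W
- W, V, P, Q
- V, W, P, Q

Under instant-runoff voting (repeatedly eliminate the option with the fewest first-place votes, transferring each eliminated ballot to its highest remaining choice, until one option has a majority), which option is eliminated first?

Q

Round 1: W 2, V 2, P 1, Q 0. Q has the fewest and is eliminated.
Round 2: W 2, V 2, P 1. P has the fewest and is eliminated.
Round 3: V 3, W 2. V has a majority.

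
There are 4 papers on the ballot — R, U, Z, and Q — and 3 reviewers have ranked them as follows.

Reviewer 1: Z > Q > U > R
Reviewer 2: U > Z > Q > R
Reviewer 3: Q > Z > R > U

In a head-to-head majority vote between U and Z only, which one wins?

Z

Ballots ranking U above Z: 1.
Ballots ranking Z above U: 2.
Z wins the head-to-head, 2–1.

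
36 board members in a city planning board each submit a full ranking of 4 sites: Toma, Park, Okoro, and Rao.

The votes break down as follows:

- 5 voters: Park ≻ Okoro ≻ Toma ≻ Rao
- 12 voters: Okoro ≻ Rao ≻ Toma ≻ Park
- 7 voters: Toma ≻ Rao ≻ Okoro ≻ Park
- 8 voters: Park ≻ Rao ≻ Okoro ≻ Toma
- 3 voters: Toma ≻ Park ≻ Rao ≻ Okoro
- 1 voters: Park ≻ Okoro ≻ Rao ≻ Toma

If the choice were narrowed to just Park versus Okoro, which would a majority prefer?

Ballots ranking Park above Okoro: 5+8+3+1 = 17.
Ballots ranking Okoro above Park: 12+7 = 19.
Okoro wins the head-to-head, 19–17.

Okoro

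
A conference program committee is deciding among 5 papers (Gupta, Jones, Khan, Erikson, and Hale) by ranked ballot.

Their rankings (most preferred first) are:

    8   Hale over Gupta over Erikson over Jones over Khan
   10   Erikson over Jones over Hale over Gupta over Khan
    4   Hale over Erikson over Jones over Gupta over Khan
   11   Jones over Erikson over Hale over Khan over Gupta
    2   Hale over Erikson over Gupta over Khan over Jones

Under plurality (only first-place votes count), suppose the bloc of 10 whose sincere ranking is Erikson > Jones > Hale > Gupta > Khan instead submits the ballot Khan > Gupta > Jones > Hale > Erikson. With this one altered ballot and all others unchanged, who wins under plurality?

First-place totals with the altered ballot: Gupta 0, Jones 11, Khan 10, Erikson 0, Hale 14.
The winner is unchanged: still Hale.

Hale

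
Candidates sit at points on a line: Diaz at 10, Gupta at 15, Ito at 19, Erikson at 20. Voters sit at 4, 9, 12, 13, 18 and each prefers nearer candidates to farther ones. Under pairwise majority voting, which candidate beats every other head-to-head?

Diaz

With single-peaked preferences on a line, the Condorcet winner is the candidate closest to the median voter.
The median voter (position 12) is closest to Diaz at 10.
Check: Diaz vs Ito — voters closer to Diaz: 4 of 5.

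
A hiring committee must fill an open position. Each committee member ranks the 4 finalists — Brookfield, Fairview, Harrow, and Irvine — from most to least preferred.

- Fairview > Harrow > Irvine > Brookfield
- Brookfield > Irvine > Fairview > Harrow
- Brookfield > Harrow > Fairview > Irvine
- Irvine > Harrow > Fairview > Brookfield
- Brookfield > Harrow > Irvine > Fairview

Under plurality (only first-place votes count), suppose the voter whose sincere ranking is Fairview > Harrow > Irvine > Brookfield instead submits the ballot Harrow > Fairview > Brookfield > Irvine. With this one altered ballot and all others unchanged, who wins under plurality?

Brookfield

First-place totals with the altered ballot: Brookfield 3, Fairview 0, Harrow 1, Irvine 1.
The winner is unchanged: still Brookfield.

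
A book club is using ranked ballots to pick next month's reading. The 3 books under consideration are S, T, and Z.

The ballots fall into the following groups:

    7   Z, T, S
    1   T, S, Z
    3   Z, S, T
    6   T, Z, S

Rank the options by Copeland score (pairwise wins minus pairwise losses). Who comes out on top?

Z

Pairwise results:
  S vs T: T wins 14–3.
  S vs Z: Z wins 16–1.
  T vs Z: Z wins 10–7.
Copeland scores (wins − losses):
  S: 0 − 2 = -2
  T: 1 − 1 = 0
  Z: 2 − 0 = 2
Z has the best Copeland score.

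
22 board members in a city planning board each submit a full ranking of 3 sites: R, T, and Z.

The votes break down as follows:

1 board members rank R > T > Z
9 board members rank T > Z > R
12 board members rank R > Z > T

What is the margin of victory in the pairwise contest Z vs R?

Ballots ranking Z above R: 9.
Ballots ranking R above Z: 1+12 = 13.
R wins 13–9, a margin of 4.

4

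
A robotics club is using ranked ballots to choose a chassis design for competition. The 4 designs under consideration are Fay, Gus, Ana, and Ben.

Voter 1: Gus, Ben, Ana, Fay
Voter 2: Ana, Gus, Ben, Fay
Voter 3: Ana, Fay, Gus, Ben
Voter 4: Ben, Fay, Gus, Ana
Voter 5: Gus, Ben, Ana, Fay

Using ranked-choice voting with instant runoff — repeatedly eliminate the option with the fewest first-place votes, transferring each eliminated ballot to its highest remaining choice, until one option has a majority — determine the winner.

Round 1: Gus 2, Ana 2, Ben 1, Fay 0. Fay has the fewest and is eliminated.
Round 2: Gus 2, Ana 2, Ben 1. Ben has the fewest and is eliminated.
Round 3: Gus 3, Ana 2. Gus has a majority.

Gus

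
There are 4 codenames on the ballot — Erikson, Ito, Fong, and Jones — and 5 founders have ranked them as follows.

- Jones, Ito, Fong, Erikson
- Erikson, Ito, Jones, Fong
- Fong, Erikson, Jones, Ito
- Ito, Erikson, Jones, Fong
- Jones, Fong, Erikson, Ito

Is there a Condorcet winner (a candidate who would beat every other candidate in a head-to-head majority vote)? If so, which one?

Head-to-head results (5 voters total):
Erikson vs Ito: Erikson wins 3–2.
Erikson vs Fong: Fong wins 3–2.
Erikson vs Jones: Erikson wins 3–2.
Ito vs Fong: Ito wins 3–2.
Ito vs Jones: Jones wins 3–2.
Fong vs Jones: Jones wins 4–1.
No candidate beats all others: Erikson beats Ito beats Fong beats Erikson, a majority cycle.

There is no Condorcet winner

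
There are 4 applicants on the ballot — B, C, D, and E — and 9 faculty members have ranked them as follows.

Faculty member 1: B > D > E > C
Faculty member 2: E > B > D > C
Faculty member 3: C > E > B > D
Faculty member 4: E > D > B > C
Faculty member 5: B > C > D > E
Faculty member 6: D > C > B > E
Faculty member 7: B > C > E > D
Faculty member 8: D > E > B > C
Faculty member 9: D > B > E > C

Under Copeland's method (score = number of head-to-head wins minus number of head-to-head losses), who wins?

Pairwise results:
  B vs C: B wins 7–2.
  B vs D: B wins 5–4.
  B vs E: B wins 5–4.
  C vs D: D wins 6–3.
  C vs E: E wins 5–4.
  D vs E: D wins 5–4.
Copeland scores (wins − losses):
  B: 3 − 0 = 3
  C: 0 − 3 = -3
  D: 2 − 1 = 1
  E: 1 − 2 = -1
B has the best Copeland score.

B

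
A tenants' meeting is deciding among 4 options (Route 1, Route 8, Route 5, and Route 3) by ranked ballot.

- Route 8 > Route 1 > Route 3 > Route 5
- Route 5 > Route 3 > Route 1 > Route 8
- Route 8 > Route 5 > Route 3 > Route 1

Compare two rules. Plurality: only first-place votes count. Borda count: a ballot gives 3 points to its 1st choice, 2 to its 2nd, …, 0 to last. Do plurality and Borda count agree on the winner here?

Plurality first-place counts: Route 1 0, Route 8 2, Route 5 1, Route 3 0 → Route 8.
Borda totals: Route 1 3, Route 8 6, Route 5 5, Route 3 4 → Route 8.
The two rules agree on Route 8.

Yes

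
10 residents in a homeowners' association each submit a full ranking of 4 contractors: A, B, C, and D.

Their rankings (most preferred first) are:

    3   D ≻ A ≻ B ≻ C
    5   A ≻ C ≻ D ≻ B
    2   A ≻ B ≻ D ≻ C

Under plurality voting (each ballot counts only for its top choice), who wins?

First-place vote totals:
  A: 7
  B: 0
  C: 0
  D: 3
A has the most first-place votes.

A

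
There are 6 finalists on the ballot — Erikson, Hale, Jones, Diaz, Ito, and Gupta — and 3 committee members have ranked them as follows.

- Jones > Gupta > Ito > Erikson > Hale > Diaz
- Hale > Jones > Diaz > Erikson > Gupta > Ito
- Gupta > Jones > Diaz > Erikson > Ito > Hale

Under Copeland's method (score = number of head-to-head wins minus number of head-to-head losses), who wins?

Jones

Pairwise results:
  Erikson vs Hale: Erikson wins 2–1.
  Erikson vs Jones: Jones wins 3–0.
  Erikson vs Diaz: Diaz wins 2–1.
  Erikson vs Ito: Erikson wins 2–1.
  Erikson vs Gupta: Gupta wins 2–1.
  Hale vs Jones: Jones wins 2–1.
  Hale vs Diaz: Hale wins 2–1.
  Hale vs Ito: Ito wins 2–1.
  Hale vs Gupta: Gupta wins 2–1.
  Jones vs Diaz: Jones wins 3–0.
  Jones vs Ito: Jones wins 3–0.
  Jones vs Gupta: Jones wins 2–1.
  Diaz vs Ito: Diaz wins 2–1.
  Diaz vs Gupta: Gupta wins 2–1.
  Ito vs Gupta: Gupta wins 3–0.
Copeland scores (wins − losses):
  Erikson: 2 − 3 = -1
  Hale: 1 − 4 = -3
  Jones: 5 − 0 = 5
  Diaz: 2 − 3 = -1
  Ito: 1 − 4 = -3
  Gupta: 4 − 1 = 3
Jones has the best Copeland score.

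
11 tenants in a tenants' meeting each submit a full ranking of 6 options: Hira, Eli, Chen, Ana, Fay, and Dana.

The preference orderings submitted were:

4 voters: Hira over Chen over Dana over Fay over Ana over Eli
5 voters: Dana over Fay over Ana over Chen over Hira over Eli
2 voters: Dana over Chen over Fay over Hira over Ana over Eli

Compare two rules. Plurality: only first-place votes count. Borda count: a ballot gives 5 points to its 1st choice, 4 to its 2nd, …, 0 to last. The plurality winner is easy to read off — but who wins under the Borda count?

Dana

Plurality first-place counts: Hira 4, Eli 0, Chen 0, Ana 0, Fay 0, Dana 7 → Dana.
Borda totals: Hira 29, Eli 0, Chen 34, Ana 21, Fay 34, Dana 47 → Dana.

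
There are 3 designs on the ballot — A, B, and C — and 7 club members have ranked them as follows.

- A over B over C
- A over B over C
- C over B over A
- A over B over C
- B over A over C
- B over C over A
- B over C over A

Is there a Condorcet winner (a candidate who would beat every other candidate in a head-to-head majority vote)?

Yes

Head-to-head results (7 voters total):
A vs B: B wins 4–3.
A vs C: A wins 4–3.
B vs C: B wins 6–1.
B beats each rival — A (4–3), C (6–1) — so B is the Condorcet winner.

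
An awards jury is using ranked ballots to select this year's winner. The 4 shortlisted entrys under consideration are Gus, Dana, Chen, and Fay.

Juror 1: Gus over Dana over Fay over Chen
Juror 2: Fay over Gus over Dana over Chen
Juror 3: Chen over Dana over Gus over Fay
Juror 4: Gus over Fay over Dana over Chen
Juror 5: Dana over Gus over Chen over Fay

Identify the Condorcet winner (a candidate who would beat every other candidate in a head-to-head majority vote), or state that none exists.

Gus

Head-to-head results (5 voters total):
Gus vs Dana: Gus wins 3–2.
Gus vs Chen: Gus wins 4–1.
Gus vs Fay: Gus wins 4–1.
Dana vs Chen: Dana wins 4–1.
Dana vs Fay: Dana wins 3–2.
Chen vs Fay: Fay wins 3–2.
Gus beats each rival — Dana (3–2), Chen (4–1), Fay (4–1) — so Gus is the Condorcet winner.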